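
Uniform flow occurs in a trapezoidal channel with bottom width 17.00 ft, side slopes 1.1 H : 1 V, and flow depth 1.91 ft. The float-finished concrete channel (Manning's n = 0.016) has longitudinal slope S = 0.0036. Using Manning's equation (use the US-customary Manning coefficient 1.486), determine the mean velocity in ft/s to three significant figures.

7.65 ft/s

A = (b + z·y)·y = (17.00 + 1.1×1.91)×1.91 = 36.48 ft²
P = b + 2y√(1+z²) = 17.00 + 2×1.91×√(1+1.1²) = 22.68 ft
R = A/P = 36.48/22.68 = 1.609 ft
Q = (1.486/n)·A·R^(2/3)·S^(1/2) = (1.486/0.016) × 36.48 × 1.609^(2/3) × 0.0036^(1/2) = 279.1 ft³/s
V = Q/A = 279.1/36.48 = 7.651 ft/s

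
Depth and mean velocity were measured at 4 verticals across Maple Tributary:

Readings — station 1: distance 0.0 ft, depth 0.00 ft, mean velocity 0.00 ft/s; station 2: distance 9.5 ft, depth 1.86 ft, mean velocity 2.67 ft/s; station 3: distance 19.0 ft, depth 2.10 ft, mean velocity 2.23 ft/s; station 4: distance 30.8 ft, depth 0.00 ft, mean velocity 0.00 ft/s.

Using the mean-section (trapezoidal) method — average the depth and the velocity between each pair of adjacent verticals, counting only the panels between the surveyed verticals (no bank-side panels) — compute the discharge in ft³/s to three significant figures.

Panel 1-2: Δb = 9.5 ft, d̄ = (0.00+1.86)/2 = 0.93, v̄ = (0.00+2.67)/2 = 1.335 → q = 9.5×0.93×1.335 = 11.79 ft³/s
Panel 2-3: Δb = 9.5 ft, d̄ = (1.86+2.10)/2 = 1.98, v̄ = (2.67+2.23)/2 = 2.45 → q = 9.5×1.98×2.45 = 46.08 ft³/s
Panel 3-4: Δb = 11.8 ft, d̄ = (2.10+0.00)/2 = 1.05, v̄ = (2.23+0.00)/2 = 1.115 → q = 11.8×1.05×1.115 = 13.81 ft³/s
Q = Σ q = 71.69 ft³/s

71.7 ft³/s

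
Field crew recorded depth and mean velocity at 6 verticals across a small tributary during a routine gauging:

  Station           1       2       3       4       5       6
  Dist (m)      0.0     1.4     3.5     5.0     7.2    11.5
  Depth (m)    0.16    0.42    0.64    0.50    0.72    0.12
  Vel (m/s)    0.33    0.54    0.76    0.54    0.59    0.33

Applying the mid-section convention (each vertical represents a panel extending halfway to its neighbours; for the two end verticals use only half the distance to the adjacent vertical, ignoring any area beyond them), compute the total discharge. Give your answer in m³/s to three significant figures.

3.27 m³/s

w_1 = (1.4 − 0.0)/2 = 0.7 m; q_1 = 0.33 × 0.16 × 0.7 = 0.03696 m³/s
w_2 = (3.5 − 0.0)/2 = 1.75 m; q_2 = 0.54 × 0.42 × 1.75 = 0.3969 m³/s
w_3 = (5.0 − 1.4)/2 = 1.8 m; q_3 = 0.76 × 0.64 × 1.8 = 0.8755 m³/s
w_4 = (7.2 − 3.5)/2 = 1.85 m; q_4 = 0.54 × 0.50 × 1.85 = 0.4995 m³/s
w_5 = (11.5 − 5.0)/2 = 3.25 m; q_5 = 0.59 × 0.72 × 3.25 = 1.381 m³/s
w_6 = (11.5 − 7.2)/2 = 2.15 m; q_6 = 0.33 × 0.12 × 2.15 = 0.08514 m³/s
Q = Σ qᵢ = 3.275 m³/s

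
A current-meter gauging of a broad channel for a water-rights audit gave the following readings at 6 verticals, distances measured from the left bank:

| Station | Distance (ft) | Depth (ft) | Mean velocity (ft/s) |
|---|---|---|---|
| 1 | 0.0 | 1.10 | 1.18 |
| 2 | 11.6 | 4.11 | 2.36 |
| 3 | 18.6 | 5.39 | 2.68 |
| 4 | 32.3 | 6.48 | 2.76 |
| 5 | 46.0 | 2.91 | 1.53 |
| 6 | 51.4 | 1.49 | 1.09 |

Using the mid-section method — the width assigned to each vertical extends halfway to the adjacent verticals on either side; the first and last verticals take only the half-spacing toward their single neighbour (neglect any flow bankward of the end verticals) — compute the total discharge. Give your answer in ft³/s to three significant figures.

w_1 = (11.6 − 0.0)/2 = 5.8 ft; q_1 = 1.18 × 1.10 × 5.8 = 7.528 ft³/s
w_2 = (18.6 − 0.0)/2 = 9.3 ft; q_2 = 2.36 × 4.11 × 9.3 = 90.21 ft³/s
w_3 = (32.3 − 11.6)/2 = 10.35 ft; q_3 = 2.68 × 5.39 × 10.35 = 149.5 ft³/s
w_4 = (46.0 − 18.6)/2 = 13.7 ft; q_4 = 2.76 × 6.48 × 13.7 = 245.0 ft³/s
w_5 = (51.4 − 32.3)/2 = 9.55 ft; q_5 = 1.53 × 2.91 × 9.55 = 42.52 ft³/s
w_6 = (51.4 − 46.0)/2 = 2.7 ft; q_6 = 1.09 × 1.49 × 2.7 = 4.385 ft³/s
Q = Σ qᵢ = 539.2 ft³/s

539 ft³/s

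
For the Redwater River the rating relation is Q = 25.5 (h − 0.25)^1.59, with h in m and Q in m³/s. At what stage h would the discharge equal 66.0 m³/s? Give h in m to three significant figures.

h − h₀ = (Q/C)^(1/b) = (66.0/25.5)^(1/1.59) = 1.819 m
h = 0.25 + 1.819 = 2.069 m

2.07 m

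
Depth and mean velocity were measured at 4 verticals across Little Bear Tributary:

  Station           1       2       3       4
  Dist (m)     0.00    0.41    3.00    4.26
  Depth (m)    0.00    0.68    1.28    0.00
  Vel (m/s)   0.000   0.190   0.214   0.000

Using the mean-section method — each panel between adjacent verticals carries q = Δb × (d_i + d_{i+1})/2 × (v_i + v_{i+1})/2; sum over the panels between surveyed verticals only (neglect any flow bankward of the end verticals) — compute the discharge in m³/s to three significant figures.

Panel 1-2: Δb = 0.41 m, d̄ = (0.00+0.68)/2 = 0.34, v̄ = (0.000+0.190)/2 = 0.095 → q = 0.41×0.34×0.095 = 0.01324 m³/s
Panel 2-3: Δb = 2.59 m, d̄ = (0.68+1.28)/2 = 0.98, v̄ = (0.190+0.214)/2 = 0.202 → q = 2.59×0.98×0.202 = 0.5127 m³/s
Panel 3-4: Δb = 1.26 m, d̄ = (1.28+0.00)/2 = 0.64, v̄ = (0.214+0.000)/2 = 0.107 → q = 1.26×0.64×0.107 = 0.08628 m³/s
Q = Σ q = 0.6122 m³/s

0.612 m³/s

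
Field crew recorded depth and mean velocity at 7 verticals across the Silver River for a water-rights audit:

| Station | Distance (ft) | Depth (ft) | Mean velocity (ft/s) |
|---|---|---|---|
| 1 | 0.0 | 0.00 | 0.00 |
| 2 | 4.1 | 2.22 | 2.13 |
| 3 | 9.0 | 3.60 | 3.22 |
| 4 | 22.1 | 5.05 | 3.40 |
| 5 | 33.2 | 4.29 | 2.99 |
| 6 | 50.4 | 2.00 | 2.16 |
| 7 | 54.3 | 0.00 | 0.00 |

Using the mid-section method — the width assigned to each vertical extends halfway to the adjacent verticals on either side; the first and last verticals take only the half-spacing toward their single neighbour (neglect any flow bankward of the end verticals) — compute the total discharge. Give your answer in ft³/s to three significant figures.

560 ft³/s

w_2 = (9.0 − 0.0)/2 = 4.5 ft; q_2 = 2.13 × 2.22 × 4.5 = 21.28 ft³/s
w_3 = (22.1 − 4.1)/2 = 9 ft; q_3 = 3.22 × 3.60 × 9 = 104.3 ft³/s
w_4 = (33.2 − 9.0)/2 = 12.1 ft; q_4 = 3.40 × 5.05 × 12.1 = 207.8 ft³/s
w_5 = (50.4 − 22.1)/2 = 14.15 ft; q_5 = 2.99 × 4.29 × 14.15 = 181.5 ft³/s
w_6 = (54.3 − 33.2)/2 = 10.55 ft; q_6 = 2.16 × 2.00 × 10.55 = 45.58 ft³/s
Stations 1, 7 contribute zero (depth or velocity is 0).
Q = Σ qᵢ = 560.4 ft³/s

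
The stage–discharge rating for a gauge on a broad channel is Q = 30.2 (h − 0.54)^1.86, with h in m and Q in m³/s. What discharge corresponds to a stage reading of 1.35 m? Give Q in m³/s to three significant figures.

Q = 30.2 × (1.35 − 0.54)^1.86 = 30.2 × 0.81^1.86 = 20.41 m³/s

20.4 m³/s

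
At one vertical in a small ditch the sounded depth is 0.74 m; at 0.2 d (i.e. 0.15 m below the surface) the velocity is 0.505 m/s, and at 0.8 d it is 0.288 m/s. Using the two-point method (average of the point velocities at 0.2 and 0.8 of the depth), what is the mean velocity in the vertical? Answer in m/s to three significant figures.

0.397 m/s

v̄ = (0.505 + 0.288) / 2 = 0.3965 m/s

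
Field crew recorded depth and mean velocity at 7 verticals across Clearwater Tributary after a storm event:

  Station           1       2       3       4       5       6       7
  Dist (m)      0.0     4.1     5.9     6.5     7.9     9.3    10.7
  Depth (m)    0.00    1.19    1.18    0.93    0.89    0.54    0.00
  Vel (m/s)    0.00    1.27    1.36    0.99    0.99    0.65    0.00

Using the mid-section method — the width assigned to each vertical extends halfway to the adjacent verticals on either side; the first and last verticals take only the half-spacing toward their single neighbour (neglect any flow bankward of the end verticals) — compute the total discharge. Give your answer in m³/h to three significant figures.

32500 m³/h

w_2 = (5.9 − 0.0)/2 = 2.95 m; q_2 = 1.27 × 1.19 × 2.95 = 4.458 m³/s
w_3 = (6.5 − 4.1)/2 = 1.2 m; q_3 = 1.36 × 1.18 × 1.2 = 1.926 m³/s
w_4 = (7.9 − 5.9)/2 = 1 m; q_4 = 0.99 × 0.93 × 1 = 0.9207 m³/s
w_5 = (9.3 − 6.5)/2 = 1.4 m; q_5 = 0.99 × 0.89 × 1.4 = 1.234 m³/s
w_6 = (10.7 − 7.9)/2 = 1.4 m; q_6 = 0.65 × 0.54 × 1.4 = 0.4914 m³/s
Stations 1, 7 contribute zero (depth or velocity is 0).
Q = Σ qᵢ = 9.030 m³/s
= 9.030 × 3600 = 32510 m³/h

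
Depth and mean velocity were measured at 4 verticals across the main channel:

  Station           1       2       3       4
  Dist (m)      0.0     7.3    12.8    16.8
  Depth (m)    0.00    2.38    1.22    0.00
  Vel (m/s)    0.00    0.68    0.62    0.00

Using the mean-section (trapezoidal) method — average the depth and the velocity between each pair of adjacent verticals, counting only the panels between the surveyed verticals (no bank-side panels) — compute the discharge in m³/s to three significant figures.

10.1 m³/s

Panel 1-2: Δb = 7.3 m, d̄ = (0.00+2.38)/2 = 1.19, v̄ = (0.00+0.68)/2 = 0.34 → q = 7.3×1.19×0.34 = 2.954 m³/s
Panel 2-3: Δb = 5.5 m, d̄ = (2.38+1.22)/2 = 1.8, v̄ = (0.68+0.62)/2 = 0.65 → q = 5.5×1.8×0.65 = 6.435 m³/s
Panel 3-4: Δb = 4 m, d̄ = (1.22+0.00)/2 = 0.61, v̄ = (0.62+0.00)/2 = 0.31 → q = 4×0.61×0.31 = 0.7564 m³/s
Q = Σ q = 10.14 m³/s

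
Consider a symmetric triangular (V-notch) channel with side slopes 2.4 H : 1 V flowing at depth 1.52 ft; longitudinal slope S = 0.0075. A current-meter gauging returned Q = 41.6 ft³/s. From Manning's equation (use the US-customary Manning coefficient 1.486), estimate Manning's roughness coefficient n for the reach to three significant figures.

0.0135

A = z·y² = 2.4×1.52² = 5.545 ft²
P = 2y√(1+z²) = 2×1.52×√(1+2.4²) = 7.904 ft
R = A/P = 5.545/7.904 = 0.7015 ft
n = (1.486/Q)·A·R^(2/3)·S^(1/2) = (1.486/41.6) × 5.545 × 0.7895 × 0.08660 = 0.01354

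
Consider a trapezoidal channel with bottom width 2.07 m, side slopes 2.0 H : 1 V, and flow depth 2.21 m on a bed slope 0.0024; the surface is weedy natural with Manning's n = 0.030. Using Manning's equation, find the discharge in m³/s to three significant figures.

A = (b + z·y)·y = (2.07 + 2.0×2.21)×2.21 = 14.34 m²
P = b + 2y√(1+z²) = 2.07 + 2×2.21×√(1+2.0²) = 11.95 m
R = A/P = 14.34/11.95 = 1.200 m
Q = (1/n)·A·R^(2/3)·S^(1/2) = (1/0.030) × 14.34 × 1.200^(2/3) × 0.0024^(1/2) = 26.45 m³/s

26.4 m³/s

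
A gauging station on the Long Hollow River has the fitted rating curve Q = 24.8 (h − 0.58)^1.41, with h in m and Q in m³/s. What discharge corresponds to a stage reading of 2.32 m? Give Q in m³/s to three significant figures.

54.2 m³/s

Q = 24.8 × (2.32 − 0.58)^1.41 = 24.8 × 1.74^1.41 = 54.15 m³/s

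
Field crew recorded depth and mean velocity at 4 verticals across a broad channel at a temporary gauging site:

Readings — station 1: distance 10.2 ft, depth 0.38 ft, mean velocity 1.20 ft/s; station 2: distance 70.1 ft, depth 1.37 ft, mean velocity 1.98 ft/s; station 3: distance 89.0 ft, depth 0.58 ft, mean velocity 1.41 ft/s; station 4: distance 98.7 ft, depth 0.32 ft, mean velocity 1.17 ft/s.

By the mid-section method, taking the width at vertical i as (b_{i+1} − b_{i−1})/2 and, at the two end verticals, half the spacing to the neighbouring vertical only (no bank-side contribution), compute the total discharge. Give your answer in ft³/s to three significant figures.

w_1 = (70.1 − 10.2)/2 = 29.95 ft; q_1 = 1.20 × 0.38 × 29.95 = 13.66 ft³/s
w_2 = (89.0 − 10.2)/2 = 39.4 ft; q_2 = 1.98 × 1.37 × 39.4 = 106.9 ft³/s
w_3 = (98.7 − 70.1)/2 = 14.3 ft; q_3 = 1.41 × 0.58 × 14.3 = 11.69 ft³/s
w_4 = (98.7 − 89.0)/2 = 4.85 ft; q_4 = 1.17 × 0.32 × 4.85 = 1.816 ft³/s
Q = Σ qᵢ = 134.0 ft³/s

134 ft³/s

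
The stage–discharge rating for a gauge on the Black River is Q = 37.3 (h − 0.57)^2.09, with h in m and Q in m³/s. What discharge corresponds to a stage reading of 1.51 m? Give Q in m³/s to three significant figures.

32.8 m³/s

Q = 37.3 × (1.51 − 0.57)^2.09 = 37.3 × 0.94^2.09 = 32.78 m³/s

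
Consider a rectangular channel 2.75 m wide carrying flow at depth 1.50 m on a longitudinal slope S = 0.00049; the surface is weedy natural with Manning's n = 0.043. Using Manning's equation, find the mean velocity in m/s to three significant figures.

A = b·y = 2.75 × 1.50 = 4.125 m²
P = b + 2y = 2.75 + 2×1.50 = 5.750 m
R = A/P = 4.125/5.750 = 0.7174 m
Q = (1/n)·A·R^(2/3)·S^(1/2) = (1/0.043) × 4.125 × 0.7174^(2/3) × 0.00049^(1/2) = 1.702 m³/s
V = Q/A = 1.702/4.125 = 0.4125 m/s

0.413 m/s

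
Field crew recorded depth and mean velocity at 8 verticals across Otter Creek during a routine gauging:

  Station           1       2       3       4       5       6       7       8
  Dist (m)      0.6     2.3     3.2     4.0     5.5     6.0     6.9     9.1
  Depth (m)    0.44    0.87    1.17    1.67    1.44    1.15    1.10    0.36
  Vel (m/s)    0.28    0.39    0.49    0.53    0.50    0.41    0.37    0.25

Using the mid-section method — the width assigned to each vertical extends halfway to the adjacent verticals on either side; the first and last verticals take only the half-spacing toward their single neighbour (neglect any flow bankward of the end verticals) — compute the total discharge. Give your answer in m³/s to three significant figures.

w_1 = (2.3 − 0.6)/2 = 0.85 m; q_1 = 0.28 × 0.44 × 0.85 = 0.1047 m³/s
w_2 = (3.2 − 0.6)/2 = 1.3 m; q_2 = 0.39 × 0.87 × 1.3 = 0.4411 m³/s
w_3 = (4.0 − 2.3)/2 = 0.85 m; q_3 = 0.49 × 1.17 × 0.85 = 0.4873 m³/s
w_4 = (5.5 − 3.2)/2 = 1.15 m; q_4 = 0.53 × 1.67 × 1.15 = 1.018 m³/s
w_5 = (6.0 − 4.0)/2 = 1 m; q_5 = 0.50 × 1.44 × 1 = 0.7200 m³/s
w_6 = (6.9 − 5.5)/2 = 0.7 m; q_6 = 0.41 × 1.15 × 0.7 = 0.3301 m³/s
w_7 = (9.1 − 6.0)/2 = 1.55 m; q_7 = 0.37 × 1.10 × 1.55 = 0.6309 m³/s
w_8 = (9.1 − 6.9)/2 = 1.1 m; q_8 = 0.25 × 0.36 × 1.1 = 0.09900 m³/s
Q = Σ qᵢ = 3.831 m³/s

3.83 m³/s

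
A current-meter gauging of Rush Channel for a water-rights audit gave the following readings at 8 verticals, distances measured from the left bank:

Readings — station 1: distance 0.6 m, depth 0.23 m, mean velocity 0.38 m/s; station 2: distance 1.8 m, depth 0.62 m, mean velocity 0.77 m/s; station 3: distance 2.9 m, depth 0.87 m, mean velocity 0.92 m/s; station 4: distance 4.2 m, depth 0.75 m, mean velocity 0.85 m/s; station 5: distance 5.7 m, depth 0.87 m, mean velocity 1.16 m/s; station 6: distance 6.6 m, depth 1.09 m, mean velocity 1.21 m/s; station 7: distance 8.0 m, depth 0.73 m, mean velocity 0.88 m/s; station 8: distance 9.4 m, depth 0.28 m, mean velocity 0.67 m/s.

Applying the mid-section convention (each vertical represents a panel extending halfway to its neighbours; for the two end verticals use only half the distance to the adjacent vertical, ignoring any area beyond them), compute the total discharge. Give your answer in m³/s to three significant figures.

6.21 m³/s

w_1 = (1.8 − 0.6)/2 = 0.6 m; q_1 = 0.38 × 0.23 × 0.6 = 0.05244 m³/s
w_2 = (2.9 − 0.6)/2 = 1.15 m; q_2 = 0.77 × 0.62 × 1.15 = 0.5490 m³/s
w_3 = (4.2 − 1.8)/2 = 1.2 m; q_3 = 0.92 × 0.87 × 1.2 = 0.9605 m³/s
w_4 = (5.7 − 2.9)/2 = 1.4 m; q_4 = 0.85 × 0.75 × 1.4 = 0.8925 m³/s
w_5 = (6.6 − 4.2)/2 = 1.2 m; q_5 = 1.16 × 0.87 × 1.2 = 1.211 m³/s
w_6 = (8.0 − 5.7)/2 = 1.15 m; q_6 = 1.21 × 1.09 × 1.15 = 1.517 m³/s
w_7 = (9.4 − 6.6)/2 = 1.4 m; q_7 = 0.88 × 0.73 × 1.4 = 0.8994 m³/s
w_8 = (9.4 − 8.0)/2 = 0.7 m; q_8 = 0.67 × 0.28 × 0.7 = 0.1313 m³/s
Q = Σ qᵢ = 6.213 m³/s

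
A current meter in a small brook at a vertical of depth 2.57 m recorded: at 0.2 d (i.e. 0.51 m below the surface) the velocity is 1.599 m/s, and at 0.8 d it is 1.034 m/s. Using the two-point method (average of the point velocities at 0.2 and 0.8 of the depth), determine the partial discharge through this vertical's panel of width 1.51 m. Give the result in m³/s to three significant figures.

5.11 m³/s

v̄ = (1.599 + 1.034) / 2 = 1.317 m/s
q = v̄ × d × w = 1.317 × 2.57 × 1.51 = 5.109 m³/s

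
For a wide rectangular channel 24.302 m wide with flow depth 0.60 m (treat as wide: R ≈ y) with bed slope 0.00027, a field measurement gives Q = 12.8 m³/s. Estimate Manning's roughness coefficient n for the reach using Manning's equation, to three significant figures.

A = b·y = 24.302 × 0.60 = 14.58 m²
Wide channel: R ≈ y = 0.60 m
n = (1/Q)·A·R^(2/3)·S^(1/2) = (1/12.8) × 14.58 × 0.7114 × 0.01643 = 0.01332

0.0133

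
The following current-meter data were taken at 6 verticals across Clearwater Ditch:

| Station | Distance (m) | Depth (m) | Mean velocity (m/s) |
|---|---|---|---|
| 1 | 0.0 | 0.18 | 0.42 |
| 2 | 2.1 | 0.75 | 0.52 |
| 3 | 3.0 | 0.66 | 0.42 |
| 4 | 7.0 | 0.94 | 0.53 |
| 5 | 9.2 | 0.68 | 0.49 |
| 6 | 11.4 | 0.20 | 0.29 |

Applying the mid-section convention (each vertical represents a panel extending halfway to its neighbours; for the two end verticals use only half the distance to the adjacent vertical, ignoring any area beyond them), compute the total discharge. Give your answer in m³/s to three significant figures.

3.68 m³/s

w_1 = (2.1 − 0.0)/2 = 1.05 m; q_1 = 0.42 × 0.18 × 1.05 = 0.07938 m³/s
w_2 = (3.0 − 0.0)/2 = 1.5 m; q_2 = 0.52 × 0.75 × 1.5 = 0.5850 m³/s
w_3 = (7.0 − 2.1)/2 = 2.45 m; q_3 = 0.42 × 0.66 × 2.45 = 0.6791 m³/s
w_4 = (9.2 − 3.0)/2 = 3.1 m; q_4 = 0.53 × 0.94 × 3.1 = 1.544 m³/s
w_5 = (11.4 − 7.0)/2 = 2.2 m; q_5 = 0.49 × 0.68 × 2.2 = 0.7330 m³/s
w_6 = (11.4 − 9.2)/2 = 1.1 m; q_6 = 0.29 × 0.20 × 1.1 = 0.06380 m³/s
Q = Σ qᵢ = 3.685 m³/s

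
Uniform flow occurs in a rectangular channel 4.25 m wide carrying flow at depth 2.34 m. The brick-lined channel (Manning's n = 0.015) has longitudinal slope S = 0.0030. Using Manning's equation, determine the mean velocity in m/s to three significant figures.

3.92 m/s

A = b·y = 4.25 × 2.34 = 9.945 m²
P = b + 2y = 4.25 + 2×2.34 = 8.930 m
R = A/P = 9.945/8.930 = 1.114 m
Q = (1/n)·A·R^(2/3)·S^(1/2) = (1/0.015) × 9.945 × 1.114^(2/3) × 0.0030^(1/2) = 39.02 m³/s
V = Q/A = 39.02/9.945 = 3.923 m/s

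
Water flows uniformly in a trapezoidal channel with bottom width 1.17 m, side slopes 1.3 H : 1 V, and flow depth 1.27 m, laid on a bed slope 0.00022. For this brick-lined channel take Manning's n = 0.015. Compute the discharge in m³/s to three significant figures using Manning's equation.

A = (b + z·y)·y = (1.17 + 1.3×1.27)×1.27 = 3.583 m²
P = b + 2y√(1+z²) = 1.17 + 2×1.27×√(1+1.3²) = 5.336 m
R = A/P = 3.583/5.336 = 0.6714 m
Q = (1/n)·A·R^(2/3)·S^(1/2) = (1/0.015) × 3.583 × 0.6714^(2/3) × 0.00022^(1/2) = 2.716 m³/s

2.72 m³/s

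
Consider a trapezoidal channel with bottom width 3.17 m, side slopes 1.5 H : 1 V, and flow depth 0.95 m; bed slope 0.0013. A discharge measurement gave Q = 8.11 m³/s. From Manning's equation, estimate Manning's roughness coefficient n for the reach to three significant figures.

0.0147

A = (b + z·y)·y = (3.17 + 1.5×0.95)×0.95 = 4.365 m²
P = b + 2y√(1+z²) = 3.17 + 2×0.95×√(1+1.5²) = 6.595 m
R = A/P = 4.365/6.595 = 0.6619 m
n = (1/Q)·A·R^(2/3)·S^(1/2) = (1/8.11) × 4.365 × 0.7595 × 0.03606 = 0.01474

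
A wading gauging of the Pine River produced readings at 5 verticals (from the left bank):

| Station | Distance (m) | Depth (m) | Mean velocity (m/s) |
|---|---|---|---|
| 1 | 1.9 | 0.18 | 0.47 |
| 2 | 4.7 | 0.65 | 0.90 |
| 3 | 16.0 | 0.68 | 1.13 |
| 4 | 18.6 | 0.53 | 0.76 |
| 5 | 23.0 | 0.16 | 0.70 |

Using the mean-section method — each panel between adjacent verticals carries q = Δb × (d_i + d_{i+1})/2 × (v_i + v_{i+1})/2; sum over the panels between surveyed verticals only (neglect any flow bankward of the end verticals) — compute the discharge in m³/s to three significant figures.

11.0 m³/s

Panel 1-2: Δb = 2.8 m, d̄ = (0.18+0.65)/2 = 0.415, v̄ = (0.47+0.90)/2 = 0.685 → q = 2.8×0.415×0.685 = 0.7960 m³/s
Panel 2-3: Δb = 11.3 m, d̄ = (0.65+0.68)/2 = 0.665, v̄ = (0.90+1.13)/2 = 1.015 → q = 11.3×0.665×1.015 = 7.627 m³/s
Panel 3-4: Δb = 2.6 m, d̄ = (0.68+0.53)/2 = 0.605, v̄ = (1.13+0.76)/2 = 0.945 → q = 2.6×0.605×0.945 = 1.486 m³/s
Panel 4-5: Δb = 4.4 m, d̄ = (0.53+0.16)/2 = 0.345, v̄ = (0.76+0.70)/2 = 0.73 → q = 4.4×0.345×0.73 = 1.108 m³/s
Q = Σ q = 11.02 m³/s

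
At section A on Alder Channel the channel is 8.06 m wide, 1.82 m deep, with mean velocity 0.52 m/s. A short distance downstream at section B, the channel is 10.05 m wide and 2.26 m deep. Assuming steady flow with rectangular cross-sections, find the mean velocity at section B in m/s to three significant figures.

Q = A₁V₁ = (8.06×1.82) × 0.52 = 7.628 m³/s
A₂ = 10.05 × 2.26 = 22.71 m²
V₂ = Q/A₂ = 7.628/22.71 = 0.3358 m/s

0.336 m/s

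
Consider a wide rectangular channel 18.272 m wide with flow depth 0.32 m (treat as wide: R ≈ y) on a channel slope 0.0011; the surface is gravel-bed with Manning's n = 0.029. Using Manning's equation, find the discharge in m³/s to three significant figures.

3.13 m³/s

A = b·y = 18.272 × 0.32 = 5.847 m²
Wide channel: R ≈ y = 0.32 m
Q = (1/n)·A·R^(2/3)·S^(1/2) = (1/0.029) × 5.847 × 0.3200^(2/3) × 0.0011^(1/2) = 3.128 m³/s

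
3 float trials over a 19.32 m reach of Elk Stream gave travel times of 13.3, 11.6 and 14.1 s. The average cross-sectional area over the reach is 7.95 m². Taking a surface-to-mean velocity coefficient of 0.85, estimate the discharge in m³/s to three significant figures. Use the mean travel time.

10.0 m³/s

t̄ = (13.3 + 11.6 + 14.1) / 3 = 13 s
v_surface = L / t̄ = 19.32 / 13 = 1.486 m/s
v_mean = 0.85 × 1.486 = 1.263 m/s
Q = A × v_mean = 7.95 × 1.263 = 10.04 m³/s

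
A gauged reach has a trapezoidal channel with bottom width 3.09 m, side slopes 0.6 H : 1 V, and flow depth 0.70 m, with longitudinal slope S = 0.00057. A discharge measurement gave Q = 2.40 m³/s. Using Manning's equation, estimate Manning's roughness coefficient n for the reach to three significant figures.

0.0158

A = (b + z·y)·y = (3.09 + 0.6×0.70)×0.70 = 2.457 m²
P = b + 2y√(1+z²) = 3.09 + 2×0.70×√(1+0.6²) = 4.723 m
R = A/P = 2.457/4.723 = 0.5203 m
n = (1/Q)·A·R^(2/3)·S^(1/2) = (1/2.40) × 2.457 × 0.6469 × 0.02387 = 0.01581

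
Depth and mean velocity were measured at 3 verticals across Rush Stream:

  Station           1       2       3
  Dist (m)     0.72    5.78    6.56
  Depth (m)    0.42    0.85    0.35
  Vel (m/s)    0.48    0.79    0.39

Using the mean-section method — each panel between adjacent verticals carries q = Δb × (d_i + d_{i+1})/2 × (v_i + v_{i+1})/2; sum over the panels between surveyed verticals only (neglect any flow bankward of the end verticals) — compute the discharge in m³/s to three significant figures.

2.32 m³/s

Panel 1-2: Δb = 5.06 m, d̄ = (0.42+0.85)/2 = 0.635, v̄ = (0.48+0.79)/2 = 0.635 → q = 5.06×0.635×0.635 = 2.040 m³/s
Panel 2-3: Δb = 0.78 m, d̄ = (0.85+0.35)/2 = 0.6, v̄ = (0.79+0.39)/2 = 0.59 → q = 0.78×0.6×0.59 = 0.2761 m³/s
Q = Σ q = 2.316 m³/s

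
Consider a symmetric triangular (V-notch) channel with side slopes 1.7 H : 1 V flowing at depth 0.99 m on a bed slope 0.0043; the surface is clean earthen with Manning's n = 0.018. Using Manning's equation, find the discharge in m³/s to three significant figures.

3.44 m³/s

A = z·y² = 1.7×0.99² = 1.666 m²
P = 2y√(1+z²) = 2×0.99×√(1+1.7²) = 3.905 m
R = A/P = 1.666/3.905 = 0.4267 m
Q = (1/n)·A·R^(2/3)·S^(1/2) = (1/0.018) × 1.666 × 0.4267^(2/3) × 0.0043^(1/2) = 3.440 m³/s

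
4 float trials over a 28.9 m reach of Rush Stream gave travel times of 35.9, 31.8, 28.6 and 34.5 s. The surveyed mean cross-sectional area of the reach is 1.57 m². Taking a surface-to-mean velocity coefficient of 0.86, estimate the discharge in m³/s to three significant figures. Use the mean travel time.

t̄ = (35.9 + 31.8 + 28.6 + 34.5) / 4 = 32.7 s
v_surface = L / t̄ = 28.9 / 32.7 = 0.8838 m/s
v_mean = 0.86 × 0.8838 = 0.7601 m/s
Q = A × v_mean = 1.57 × 0.7601 = 1.193 m³/s

1.19 m³/s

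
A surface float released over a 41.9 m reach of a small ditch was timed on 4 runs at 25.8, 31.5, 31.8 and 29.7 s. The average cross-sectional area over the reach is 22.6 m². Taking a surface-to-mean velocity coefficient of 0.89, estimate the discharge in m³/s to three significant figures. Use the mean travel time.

28.4 m³/s

t̄ = (25.8 + 31.5 + 31.8 + 29.7) / 4 = 29.7 s
v_surface = L / t̄ = 41.9 / 29.7 = 1.411 m/s
v_mean = 0.89 × 1.411 = 1.256 m/s
Q = A × v_mean = 22.6 × 1.256 = 28.38 m³/s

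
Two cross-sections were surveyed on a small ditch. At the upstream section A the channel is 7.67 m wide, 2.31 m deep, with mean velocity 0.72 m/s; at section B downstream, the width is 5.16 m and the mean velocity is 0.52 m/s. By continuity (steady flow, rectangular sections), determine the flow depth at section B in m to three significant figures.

Q = A₁V₁ = (7.67×2.31) × 0.72 = 12.76 m³/s
d₂ = Q/(b₂ V₂) = 12.76/(5.16×0.52) = 4.754 m

4.75 m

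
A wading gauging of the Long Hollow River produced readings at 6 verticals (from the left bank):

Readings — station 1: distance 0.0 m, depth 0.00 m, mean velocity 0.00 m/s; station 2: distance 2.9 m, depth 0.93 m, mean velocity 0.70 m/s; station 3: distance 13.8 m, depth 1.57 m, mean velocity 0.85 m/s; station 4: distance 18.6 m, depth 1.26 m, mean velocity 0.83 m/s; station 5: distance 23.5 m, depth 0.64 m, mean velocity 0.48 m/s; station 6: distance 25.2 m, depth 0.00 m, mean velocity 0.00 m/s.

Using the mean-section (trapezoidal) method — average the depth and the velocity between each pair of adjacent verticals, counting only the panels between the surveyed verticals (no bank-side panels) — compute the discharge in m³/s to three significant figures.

Panel 1-2: Δb = 2.9 m, d̄ = (0.00+0.93)/2 = 0.465, v̄ = (0.00+0.70)/2 = 0.35 → q = 2.9×0.465×0.35 = 0.4720 m³/s
Panel 2-3: Δb = 10.9 m, d̄ = (0.93+1.57)/2 = 1.25, v̄ = (0.70+0.85)/2 = 0.775 → q = 10.9×1.25×0.775 = 10.56 m³/s
Panel 3-4: Δb = 4.8 m, d̄ = (1.57+1.26)/2 = 1.415, v̄ = (0.85+0.83)/2 = 0.84 → q = 4.8×1.415×0.84 = 5.705 m³/s
Panel 4-5: Δb = 4.9 m, d̄ = (1.26+0.64)/2 = 0.95, v̄ = (0.83+0.48)/2 = 0.655 → q = 4.9×0.95×0.655 = 3.049 m³/s
Panel 5-6: Δb = 1.7 m, d̄ = (0.64+0.00)/2 = 0.32, v̄ = (0.48+0.00)/2 = 0.24 → q = 1.7×0.32×0.24 = 0.1306 m³/s
Q = Σ q = 19.92 m³/s

19.9 m³/s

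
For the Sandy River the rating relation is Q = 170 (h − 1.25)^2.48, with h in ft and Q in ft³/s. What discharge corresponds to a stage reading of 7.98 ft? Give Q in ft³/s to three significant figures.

19200 ft³/s

Q = 170 × (7.98 − 1.25)^2.48 = 170 × 6.73^2.48 = 19230 ft³/s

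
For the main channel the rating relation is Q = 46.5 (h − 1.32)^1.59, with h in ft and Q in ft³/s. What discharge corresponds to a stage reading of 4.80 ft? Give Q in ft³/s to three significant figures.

338 ft³/s

Q = 46.5 × (4.80 − 1.32)^1.59 = 46.5 × 3.48^1.59 = 337.7 ft³/s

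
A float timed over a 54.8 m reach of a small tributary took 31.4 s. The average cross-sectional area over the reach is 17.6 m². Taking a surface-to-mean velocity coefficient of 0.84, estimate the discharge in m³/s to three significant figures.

v_surface = L / t̄ = 54.8 / 31.4 = 1.745 m/s
v_mean = 0.84 × 1.745 = 1.466 m/s
Q = A × v_mean = 17.6 × 1.466 = 25.80 m³/s

25.8 m³/s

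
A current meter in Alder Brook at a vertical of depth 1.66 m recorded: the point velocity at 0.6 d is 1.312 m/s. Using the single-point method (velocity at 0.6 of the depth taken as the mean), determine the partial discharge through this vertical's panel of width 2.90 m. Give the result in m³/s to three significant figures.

6.32 m³/s

v̄ = v₀.₆ = 1.312 m/s
q = v̄ × d × w = 1.312 × 1.66 × 2.90 = 6.316 m³/s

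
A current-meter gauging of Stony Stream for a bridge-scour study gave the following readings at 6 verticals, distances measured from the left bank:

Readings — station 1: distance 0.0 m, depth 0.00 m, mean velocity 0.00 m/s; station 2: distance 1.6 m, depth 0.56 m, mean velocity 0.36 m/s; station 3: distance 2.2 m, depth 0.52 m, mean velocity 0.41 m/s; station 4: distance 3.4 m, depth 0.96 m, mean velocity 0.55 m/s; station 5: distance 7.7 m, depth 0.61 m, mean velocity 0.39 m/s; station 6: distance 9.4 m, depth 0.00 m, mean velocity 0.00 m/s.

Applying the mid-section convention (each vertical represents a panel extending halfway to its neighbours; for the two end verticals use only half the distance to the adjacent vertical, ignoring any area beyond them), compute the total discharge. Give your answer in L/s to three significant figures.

w_2 = (2.2 − 0.0)/2 = 1.1 m; q_2 = 0.36 × 0.56 × 1.1 = 0.2218 m³/s
w_3 = (3.4 − 1.6)/2 = 0.9 m; q_3 = 0.41 × 0.52 × 0.9 = 0.1919 m³/s
w_4 = (7.7 − 2.2)/2 = 2.75 m; q_4 = 0.55 × 0.96 × 2.75 = 1.452 m³/s
w_5 = (9.4 − 3.4)/2 = 3 m; q_5 = 0.39 × 0.61 × 3 = 0.7137 m³/s
Stations 1, 6 contribute zero (depth or velocity is 0).
Q = Σ qᵢ = 2.579 m³/s
= 2.579 × 1000 = 2579 L/s

2580 L/s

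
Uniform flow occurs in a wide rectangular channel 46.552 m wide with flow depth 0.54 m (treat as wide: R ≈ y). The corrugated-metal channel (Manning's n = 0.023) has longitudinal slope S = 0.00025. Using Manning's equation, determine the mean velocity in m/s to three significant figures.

A = b·y = 46.552 × 0.54 = 25.14 m²
Wide channel: R ≈ y = 0.54 m
Q = (1/n)·A·R^(2/3)·S^(1/2) = (1/0.023) × 25.14 × 0.5400^(2/3) × 0.00025^(1/2) = 11.46 m³/s
V = Q/A = 11.46/25.14 = 0.4559 m/s

0.456 m/s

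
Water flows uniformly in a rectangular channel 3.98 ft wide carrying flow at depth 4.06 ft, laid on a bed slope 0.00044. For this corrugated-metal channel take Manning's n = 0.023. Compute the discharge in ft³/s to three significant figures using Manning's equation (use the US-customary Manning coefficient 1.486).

A = b·y = 3.98 × 4.06 = 16.16 ft²
P = b + 2y = 3.98 + 2×4.06 = 12.10 ft
R = A/P = 16.16/12.10 = 1.335 ft
Q = (1.486/n)·A·R^(2/3)·S^(1/2) = (1.486/0.023) × 16.16 × 1.335^(2/3) × 0.00044^(1/2) = 26.56 ft³/s

26.6 ft³/s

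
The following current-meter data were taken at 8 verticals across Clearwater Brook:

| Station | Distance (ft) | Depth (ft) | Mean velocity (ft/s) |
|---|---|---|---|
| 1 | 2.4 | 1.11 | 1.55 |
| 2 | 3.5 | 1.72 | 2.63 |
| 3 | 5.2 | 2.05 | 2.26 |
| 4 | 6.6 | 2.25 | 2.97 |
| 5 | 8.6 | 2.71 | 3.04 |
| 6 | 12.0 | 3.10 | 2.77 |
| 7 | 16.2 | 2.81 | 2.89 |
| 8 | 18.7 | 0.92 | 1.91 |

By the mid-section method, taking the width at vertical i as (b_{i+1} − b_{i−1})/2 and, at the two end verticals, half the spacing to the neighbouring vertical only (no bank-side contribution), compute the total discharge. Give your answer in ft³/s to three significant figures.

110 ft³/s

w_1 = (3.5 − 2.4)/2 = 0.55 ft; q_1 = 1.55 × 1.11 × 0.55 = 0.9463 ft³/s
w_2 = (5.2 − 2.4)/2 = 1.4 ft; q_2 = 2.63 × 1.72 × 1.4 = 6.333 ft³/s
w_3 = (6.6 − 3.5)/2 = 1.55 ft; q_3 = 2.26 × 2.05 × 1.55 = 7.181 ft³/s
w_4 = (8.6 − 5.2)/2 = 1.7 ft; q_4 = 2.97 × 2.25 × 1.7 = 11.36 ft³/s
w_5 = (12.0 − 6.6)/2 = 2.7 ft; q_5 = 3.04 × 2.71 × 2.7 = 22.24 ft³/s
w_6 = (16.2 − 8.6)/2 = 3.8 ft; q_6 = 2.77 × 3.10 × 3.8 = 32.63 ft³/s
w_7 = (18.7 − 12.0)/2 = 3.35 ft; q_7 = 2.89 × 2.81 × 3.35 = 27.21 ft³/s
w_8 = (18.7 − 16.2)/2 = 1.25 ft; q_8 = 1.91 × 0.92 × 1.25 = 2.197 ft³/s
Q = Σ qᵢ = 110.1 ft³/s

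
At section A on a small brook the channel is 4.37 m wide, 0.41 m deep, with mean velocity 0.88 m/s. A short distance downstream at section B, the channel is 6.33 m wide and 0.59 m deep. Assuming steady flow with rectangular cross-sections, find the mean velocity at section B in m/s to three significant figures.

0.422 m/s

Q = A₁V₁ = (4.37×0.41) × 0.88 = 1.577 m³/s
A₂ = 6.33 × 0.59 = 3.735 m²
V₂ = Q/A₂ = 1.577/3.735 = 0.4222 m/s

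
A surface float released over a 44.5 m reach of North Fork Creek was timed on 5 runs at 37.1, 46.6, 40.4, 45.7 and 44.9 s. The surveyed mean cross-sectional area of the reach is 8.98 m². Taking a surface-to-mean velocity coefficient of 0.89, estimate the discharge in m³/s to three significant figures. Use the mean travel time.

t̄ = (37.1 + 46.6 + 40.4 + 45.7 + 44.9) / 5 = 42.94 s
v_surface = L / t̄ = 44.5 / 42.94 = 1.036 m/s
v_mean = 0.89 × 1.036 = 0.9223 m/s
Q = A × v_mean = 8.98 × 0.9223 = 8.283 m³/s

8.28 m³/s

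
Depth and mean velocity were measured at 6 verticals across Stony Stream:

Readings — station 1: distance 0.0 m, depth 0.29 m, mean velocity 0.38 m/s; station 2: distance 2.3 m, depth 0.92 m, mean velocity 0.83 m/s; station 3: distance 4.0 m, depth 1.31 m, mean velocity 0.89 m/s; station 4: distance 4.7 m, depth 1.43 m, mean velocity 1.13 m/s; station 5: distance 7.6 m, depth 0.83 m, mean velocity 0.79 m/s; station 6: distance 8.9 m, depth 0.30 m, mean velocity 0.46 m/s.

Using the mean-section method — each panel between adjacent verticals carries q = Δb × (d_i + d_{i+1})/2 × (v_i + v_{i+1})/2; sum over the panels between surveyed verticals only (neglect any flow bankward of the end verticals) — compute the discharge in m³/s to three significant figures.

7.05 m³/s

Panel 1-2: Δb = 2.3 m, d̄ = (0.29+0.92)/2 = 0.605, v̄ = (0.38+0.83)/2 = 0.605 → q = 2.3×0.605×0.605 = 0.8419 m³/s
Panel 2-3: Δb = 1.7 m, d̄ = (0.92+1.31)/2 = 1.115, v̄ = (0.83+0.89)/2 = 0.86 → q = 1.7×1.115×0.86 = 1.630 m³/s
Panel 3-4: Δb = 0.7 m, d̄ = (1.31+1.43)/2 = 1.37, v̄ = (0.89+1.13)/2 = 1.01 → q = 0.7×1.37×1.01 = 0.9686 m³/s
Panel 4-5: Δb = 2.9 m, d̄ = (1.43+0.83)/2 = 1.13, v̄ = (1.13+0.79)/2 = 0.96 → q = 2.9×1.13×0.96 = 3.146 m³/s
Panel 5-6: Δb = 1.3 m, d̄ = (0.83+0.30)/2 = 0.565, v̄ = (0.79+0.46)/2 = 0.625 → q = 1.3×0.565×0.625 = 0.4591 m³/s
Q = Σ q = 7.046 m³/s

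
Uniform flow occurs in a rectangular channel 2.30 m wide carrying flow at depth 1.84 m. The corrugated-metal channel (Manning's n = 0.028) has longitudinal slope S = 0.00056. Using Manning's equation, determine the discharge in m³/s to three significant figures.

A = b·y = 2.30 × 1.84 = 4.232 m²
P = b + 2y = 2.30 + 2×1.84 = 5.980 m
R = A/P = 4.232/5.980 = 0.7077 m
Q = (1/n)·A·R^(2/3)·S^(1/2) = (1/0.028) × 4.232 × 0.7077^(2/3) × 0.00056^(1/2) = 2.840 m³/s

2.84 m³/s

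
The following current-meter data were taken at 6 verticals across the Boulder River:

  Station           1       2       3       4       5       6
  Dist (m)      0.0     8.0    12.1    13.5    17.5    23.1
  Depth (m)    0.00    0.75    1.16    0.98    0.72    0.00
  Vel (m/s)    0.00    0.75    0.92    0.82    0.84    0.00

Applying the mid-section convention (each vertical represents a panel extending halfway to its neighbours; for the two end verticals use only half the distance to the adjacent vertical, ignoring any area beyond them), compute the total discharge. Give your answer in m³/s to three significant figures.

11.4 m³/s

w_2 = (12.1 − 0.0)/2 = 6.05 m; q_2 = 0.75 × 0.75 × 6.05 = 3.403 m³/s
w_3 = (13.5 − 8.0)/2 = 2.75 m; q_3 = 0.92 × 1.16 × 2.75 = 2.935 m³/s
w_4 = (17.5 − 12.1)/2 = 2.7 m; q_4 = 0.82 × 0.98 × 2.7 = 2.170 m³/s
w_5 = (23.1 − 13.5)/2 = 4.8 m; q_5 = 0.84 × 0.72 × 4.8 = 2.903 m³/s
Stations 1, 6 contribute zero (depth or velocity is 0).
Q = Σ qᵢ = 11.41 m³/s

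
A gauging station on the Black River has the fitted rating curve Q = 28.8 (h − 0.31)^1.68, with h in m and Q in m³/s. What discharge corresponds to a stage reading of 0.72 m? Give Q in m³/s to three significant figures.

Q = 28.8 × (0.72 − 0.31)^1.68 = 28.8 × 0.41^1.68 = 6.440 m³/s

6.44 m³/s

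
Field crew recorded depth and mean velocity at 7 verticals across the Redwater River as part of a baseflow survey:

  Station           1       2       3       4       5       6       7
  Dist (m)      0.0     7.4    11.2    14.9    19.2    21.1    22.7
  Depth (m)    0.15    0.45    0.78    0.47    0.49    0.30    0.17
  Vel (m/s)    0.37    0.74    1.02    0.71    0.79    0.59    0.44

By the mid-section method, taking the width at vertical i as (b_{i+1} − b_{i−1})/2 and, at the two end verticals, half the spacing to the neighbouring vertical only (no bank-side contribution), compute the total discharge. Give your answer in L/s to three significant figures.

7960 L/s

w_1 = (7.4 − 0.0)/2 = 3.7 m; q_1 = 0.37 × 0.15 × 3.7 = 0.2054 m³/s
w_2 = (11.2 − 0.0)/2 = 5.6 m; q_2 = 0.74 × 0.45 × 5.6 = 1.865 m³/s
w_3 = (14.9 − 7.4)/2 = 3.75 m; q_3 = 1.02 × 0.78 × 3.75 = 2.984 m³/s
w_4 = (19.2 − 11.2)/2 = 4 m; q_4 = 0.71 × 0.47 × 4 = 1.335 m³/s
w_5 = (21.1 − 14.9)/2 = 3.1 m; q_5 = 0.79 × 0.49 × 3.1 = 1.200 m³/s
w_6 = (22.7 − 19.2)/2 = 1.75 m; q_6 = 0.59 × 0.30 × 1.75 = 0.3098 m³/s
w_7 = (22.7 − 21.1)/2 = 0.8 m; q_7 = 0.44 × 0.17 × 0.8 = 0.05984 m³/s
Q = Σ qᵢ = 7.958 m³/s
= 7.958 × 1000 = 7958 L/s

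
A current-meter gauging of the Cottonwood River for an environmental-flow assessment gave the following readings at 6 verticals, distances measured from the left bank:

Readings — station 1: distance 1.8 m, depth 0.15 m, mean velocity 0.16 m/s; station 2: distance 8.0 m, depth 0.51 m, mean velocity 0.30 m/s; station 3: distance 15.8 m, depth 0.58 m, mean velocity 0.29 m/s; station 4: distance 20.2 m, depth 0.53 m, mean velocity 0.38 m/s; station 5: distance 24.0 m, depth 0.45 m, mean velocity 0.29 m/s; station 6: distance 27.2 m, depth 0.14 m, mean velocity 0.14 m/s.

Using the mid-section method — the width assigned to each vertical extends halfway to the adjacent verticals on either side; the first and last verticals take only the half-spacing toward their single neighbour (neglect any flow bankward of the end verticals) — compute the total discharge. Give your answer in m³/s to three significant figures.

w_1 = (8.0 − 1.8)/2 = 3.1 m; q_1 = 0.16 × 0.15 × 3.1 = 0.07440 m³/s
w_2 = (15.8 − 1.8)/2 = 7 m; q_2 = 0.30 × 0.51 × 7 = 1.071 m³/s
w_3 = (20.2 − 8.0)/2 = 6.1 m; q_3 = 0.29 × 0.58 × 6.1 = 1.026 m³/s
w_4 = (24.0 − 15.8)/2 = 4.1 m; q_4 = 0.38 × 0.53 × 4.1 = 0.8257 m³/s
w_5 = (27.2 − 20.2)/2 = 3.5 m; q_5 = 0.29 × 0.45 × 3.5 = 0.4568 m³/s
w_6 = (27.2 − 24.0)/2 = 1.6 m; q_6 = 0.14 × 0.14 × 1.6 = 0.03136 m³/s
Q = Σ qᵢ = 3.485 m³/s

3.49 m³/s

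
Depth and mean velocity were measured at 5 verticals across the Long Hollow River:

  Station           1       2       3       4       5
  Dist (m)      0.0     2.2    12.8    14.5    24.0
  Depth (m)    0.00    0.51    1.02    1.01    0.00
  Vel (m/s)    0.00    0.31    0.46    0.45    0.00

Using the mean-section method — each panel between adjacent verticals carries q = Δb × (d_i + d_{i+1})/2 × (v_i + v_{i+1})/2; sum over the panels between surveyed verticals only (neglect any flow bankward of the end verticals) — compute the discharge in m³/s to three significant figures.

5.07 m³/s

Panel 1-2: Δb = 2.2 m, d̄ = (0.00+0.51)/2 = 0.255, v̄ = (0.00+0.31)/2 = 0.155 → q = 2.2×0.255×0.155 = 0.08696 m³/s
Panel 2-3: Δb = 10.6 m, d̄ = (0.51+1.02)/2 = 0.765, v̄ = (0.31+0.46)/2 = 0.385 → q = 10.6×0.765×0.385 = 3.122 m³/s
Panel 3-4: Δb = 1.7 m, d̄ = (1.02+1.01)/2 = 1.015, v̄ = (0.46+0.45)/2 = 0.455 → q = 1.7×1.015×0.455 = 0.7851 m³/s
Panel 4-5: Δb = 9.5 m, d̄ = (1.01+0.00)/2 = 0.505, v̄ = (0.45+0.00)/2 = 0.225 → q = 9.5×0.505×0.225 = 1.079 m³/s
Q = Σ q = 5.073 m³/s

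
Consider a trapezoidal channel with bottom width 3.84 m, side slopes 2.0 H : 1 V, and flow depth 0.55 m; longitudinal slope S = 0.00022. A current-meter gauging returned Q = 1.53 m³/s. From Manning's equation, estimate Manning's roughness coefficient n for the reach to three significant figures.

0.0150

A = (b + z·y)·y = (3.84 + 2.0×0.55)×0.55 = 2.717 m²
P = b + 2y√(1+z²) = 3.84 + 2×0.55×√(1+2.0²) = 6.300 m
R = A/P = 2.717/6.300 = 0.4313 m
n = (1/Q)·A·R^(2/3)·S^(1/2) = (1/1.53) × 2.717 × 0.5708 × 0.01483 = 0.01504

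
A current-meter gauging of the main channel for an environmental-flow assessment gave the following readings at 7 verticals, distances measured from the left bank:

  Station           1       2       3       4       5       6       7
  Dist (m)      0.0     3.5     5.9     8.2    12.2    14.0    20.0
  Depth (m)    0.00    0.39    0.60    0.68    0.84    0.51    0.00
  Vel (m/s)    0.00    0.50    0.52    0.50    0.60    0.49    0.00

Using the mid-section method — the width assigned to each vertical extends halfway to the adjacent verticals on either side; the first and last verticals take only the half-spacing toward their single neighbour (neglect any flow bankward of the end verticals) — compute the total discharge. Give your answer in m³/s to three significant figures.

4.82 m³/s

w_2 = (5.9 − 0.0)/2 = 2.95 m; q_2 = 0.50 × 0.39 × 2.95 = 0.5753 m³/s
w_3 = (8.2 − 3.5)/2 = 2.35 m; q_3 = 0.52 × 0.60 × 2.35 = 0.7332 m³/s
w_4 = (12.2 − 5.9)/2 = 3.15 m; q_4 = 0.50 × 0.68 × 3.15 = 1.071 m³/s
w_5 = (14.0 − 8.2)/2 = 2.9 m; q_5 = 0.60 × 0.84 × 2.9 = 1.462 m³/s
w_6 = (20.0 − 12.2)/2 = 3.9 m; q_6 = 0.49 × 0.51 × 3.9 = 0.9746 m³/s
Stations 1, 7 contribute zero (depth or velocity is 0).
Q = Σ qᵢ = 4.816 m³/s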